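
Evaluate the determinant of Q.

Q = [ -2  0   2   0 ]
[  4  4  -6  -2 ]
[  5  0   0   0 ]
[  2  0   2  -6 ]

Expand along row 3 (it has 3 zeros):
  + (5) · M_31   where M_31 = det([0 2 0; 4 -6 -2; 0 2 -6]) = 48
det = (+1)·(5)·(48) = 240

det(Q) = 240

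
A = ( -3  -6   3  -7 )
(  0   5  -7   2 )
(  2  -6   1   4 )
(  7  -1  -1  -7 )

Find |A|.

det(A) = -3610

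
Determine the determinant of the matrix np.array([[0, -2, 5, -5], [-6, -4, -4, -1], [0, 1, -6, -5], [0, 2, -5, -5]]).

Expand along column 1 (it has 3 zeros):
  − (-6) · M_21   where M_21 = det([-2 5 -5; 1 -6 -5; 2 -5 -5]) = -70
det = (-1)·(-6)·(-70) = -420

The determinant is -420.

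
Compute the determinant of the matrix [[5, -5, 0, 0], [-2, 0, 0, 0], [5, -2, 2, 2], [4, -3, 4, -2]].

120

The matrix is block lower-triangular with a 2×2 block and a 2×2 block on the diagonal, so its determinant equals the product of the determinants of the diagonal blocks.
det of the 2×2 block = -10
det of the 2×2 block = -12
det = (-10)·(-12) = 120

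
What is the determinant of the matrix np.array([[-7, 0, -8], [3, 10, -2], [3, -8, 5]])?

The determinant is 194.

Expand along column 2:
  + 10 · |-7 -8; 3 5| = 10·(-35 − (-24)) = -110
  − (-8) · |-7 -8; 3 -2| = −(-8)·(14 − (-24)) = 304
Sum: (-110) + (304) = 194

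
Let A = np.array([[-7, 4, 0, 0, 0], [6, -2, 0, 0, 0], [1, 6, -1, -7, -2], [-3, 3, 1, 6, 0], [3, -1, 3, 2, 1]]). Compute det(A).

det(A) = -330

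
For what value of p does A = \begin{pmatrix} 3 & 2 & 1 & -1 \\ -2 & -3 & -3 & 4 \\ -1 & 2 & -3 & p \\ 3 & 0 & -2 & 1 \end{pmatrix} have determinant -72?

Expanding along the row containing p, det(A) is linear in p: det(A) = (-1)·p + (-69).
Set (-1)·p + (-69) = -72  ⇒  (-1)·p = -3  ⇒  p = 3.

3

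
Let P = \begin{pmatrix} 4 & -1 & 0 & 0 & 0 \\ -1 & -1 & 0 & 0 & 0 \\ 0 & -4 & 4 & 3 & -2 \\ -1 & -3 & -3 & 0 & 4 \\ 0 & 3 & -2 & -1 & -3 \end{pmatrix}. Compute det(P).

205

P is block lower-triangular with a 2×2 block and a 3×3 block on the diagonal, so its determinant equals the product of the determinants of the diagonal blocks.
det of the 2×2 block = -5
det of the 3×3 block = -41
det = (-5)·(-41) = 205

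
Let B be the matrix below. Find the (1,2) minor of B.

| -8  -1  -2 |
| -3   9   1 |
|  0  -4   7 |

-21

Delete row 1 and column 2; the remaining 2×2 submatrix is [-3 1; 0 7].
Its determinant is (-3)·7 − 1·0 = -21.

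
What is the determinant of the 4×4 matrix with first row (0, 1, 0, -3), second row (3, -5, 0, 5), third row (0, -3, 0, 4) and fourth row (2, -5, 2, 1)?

The determinant is -30.

Expand along column 3 (it has 3 zeros):
  − (2) · M_43   where M_43 = det([0 1 -3; 3 -5 5; 0 -3 4]) = 15
det = (-1)·(2)·(15) = -30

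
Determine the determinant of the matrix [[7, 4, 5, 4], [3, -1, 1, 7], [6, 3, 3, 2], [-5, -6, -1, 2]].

Expand along row 1:
  + (7) · M_11   where M_11 = det([-1 1 7; 3 3 2; -6 -1 2]) = 79
  − (4) · M_12   where M_12 = det([3 1 7; 6 3 2; -5 -1 2]) = 65
  + (5) · M_13   where M_13 = det([3 -1 7; 6 3 2; -5 -6 2]) = -71
  − (4) · M_14   where M_14 = det([3 -1 1; 6 3 3; -5 -6 -1]) = 33
det = (+1)·(7)·(79) + (-1)·(4)·(65) + (+1)·(5)·(-71) + (-1)·(4)·(33) = -194

-194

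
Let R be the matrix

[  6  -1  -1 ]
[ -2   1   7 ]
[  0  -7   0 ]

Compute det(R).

280

Expand along row 3:
  − (-7) · |6 -1; -2 7| = −(-7)·(42 − 2) = 280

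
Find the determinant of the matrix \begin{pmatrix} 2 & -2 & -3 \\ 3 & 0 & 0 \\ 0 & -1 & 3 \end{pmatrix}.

Expand along row 2:
  − 3 · |-2 -3; -1 3| = −3·(-6 − 3) = 27

27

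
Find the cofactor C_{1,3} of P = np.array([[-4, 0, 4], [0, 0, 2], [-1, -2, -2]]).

0

Delete row 1 and column 3; the remaining 2×2 submatrix is [0 0; -1 -2].
Its determinant is 0·(-2) − 0·(-1) = 0.
The cofactor carries sign (−1)^(1+3) = +1, so C_{1,3} = +(0) = 0.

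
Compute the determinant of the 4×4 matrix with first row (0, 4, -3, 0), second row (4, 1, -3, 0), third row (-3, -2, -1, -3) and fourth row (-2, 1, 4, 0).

Expand along column 4 (it has 3 zeros):
  − (-3) · M_34   where M_34 = det([0 4 -3; 4 1 -3; -2 1 4]) = -58
det = (-1)·(-3)·(-58) = -174

The determinant is -174.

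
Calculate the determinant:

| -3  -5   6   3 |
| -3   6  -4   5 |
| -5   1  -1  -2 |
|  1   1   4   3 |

Expand along row 1:
  + (-3) · M_11   where M_11 = det([6 -4 5; 1 -1 -2; 1 4 3]) = 75
  − (-5) · M_12   where M_12 = det([-3 -4 5; -5 -1 -2; 1 4 3]) = -162
  + (6) · M_13   where M_13 = det([-3 6 5; -5 1 -2; 1 1 3]) = 33
  − (3) · M_14   where M_14 = det([-3 6 -4; -5 1 -1; 1 1 4]) = 123
det = (+1)·(-3)·(75) + (-1)·(-5)·(-162) + (+1)·(6)·(33) + (-1)·(3)·(123) = -1206

-1206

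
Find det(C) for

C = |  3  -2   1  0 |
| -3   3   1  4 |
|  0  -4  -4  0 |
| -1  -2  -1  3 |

|C| = -60

Expand along row 3 (it has 2 zeros):
  − (-4) · M_32   where M_32 = det([3 1 0; -3 1 4; -1 -1 3]) = 26
  + (-4) · M_33   where M_33 = det([3 -2 0; -3 3 4; -1 -2 3]) = 41
det = (-1)·(-4)·(26) + (+1)·(-4)·(41) = -60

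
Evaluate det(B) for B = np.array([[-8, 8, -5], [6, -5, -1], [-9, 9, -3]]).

Expand along row 1:
  + (-8) · |-5 -1; 9 -3| = (-8)·(15 − (-9)) = -192
  − 8 · |6 -1; -9 -3| = −8·(-18 − 9) = 216
  + (-5) · |6 -5; -9 9| = (-5)·(54 − 45) = -45
Sum: (-192) + (216) + (-45) = -21

-21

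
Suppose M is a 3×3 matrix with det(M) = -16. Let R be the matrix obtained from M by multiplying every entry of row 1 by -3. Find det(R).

Scaling one row by -3 multiplies the determinant by -3.
det(R) = (-3)·(-16) = 48

The determinant is 48.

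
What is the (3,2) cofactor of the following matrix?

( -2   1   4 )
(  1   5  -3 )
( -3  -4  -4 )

Delete row 3 and column 2; the remaining 2×2 submatrix is [-2 4; 1 -3].
Its determinant is (-2)·(-3) − 4·1 = 2.
The cofactor carries sign (−1)^(3+2) = −1, so C_{3,2} = −(2) = -2.

-2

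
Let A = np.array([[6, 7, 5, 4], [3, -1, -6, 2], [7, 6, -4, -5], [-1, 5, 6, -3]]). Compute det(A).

Expand along row 1:
  + (6) · M_11   where M_11 = det([-1 -6 2; 6 -4 -5; 5 6 -3]) = 112
  − (7) · M_12   where M_12 = det([3 -6 2; 7 -4 -5; -1 6 -3]) = 46
  + (5) · M_13   where M_13 = det([3 -1 2; 7 6 -5; -1 5 -3]) = 77
  − (4) · M_14   where M_14 = det([3 -1 -6; 7 6 -4; -1 5 6]) = -40
det = (+1)·(6)·(112) + (-1)·(7)·(46) + (+1)·(5)·(77) + (-1)·(4)·(-40) = 895

895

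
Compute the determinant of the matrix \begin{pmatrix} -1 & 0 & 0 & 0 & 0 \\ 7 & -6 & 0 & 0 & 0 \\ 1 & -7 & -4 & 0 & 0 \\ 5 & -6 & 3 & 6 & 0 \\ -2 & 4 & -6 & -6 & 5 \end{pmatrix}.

-720

The matrix is lower triangular, so the determinant is the product of the diagonal entries:
det = (-1) · (-6) · (-4) · (6) · (5) = -720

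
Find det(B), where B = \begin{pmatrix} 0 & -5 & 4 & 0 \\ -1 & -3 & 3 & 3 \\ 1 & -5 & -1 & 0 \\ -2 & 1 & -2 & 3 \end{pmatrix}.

Expand along row 1 (it has 2 zeros):
  − (-5) · M_12   where M_12 = det([-1 3 3; 1 -1 0; -2 -2 3]) = -18
  + (4) · M_13   where M_13 = det([-1 -3 3; 1 -5 0; -2 1 3]) = -3
det = (-1)·(-5)·(-18) + (+1)·(4)·(-3) = -102

The determinant is -102.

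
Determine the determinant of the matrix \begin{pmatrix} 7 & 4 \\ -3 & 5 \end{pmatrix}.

det = 7·5 − 4·(-3) = 35 − (-12) = 47

The determinant is 47.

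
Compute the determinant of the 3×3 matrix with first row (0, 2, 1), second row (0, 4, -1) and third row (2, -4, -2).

-12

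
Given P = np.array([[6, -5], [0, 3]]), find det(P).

det(P) = 6·3 − (-5)·0 = 18 − 0 = 18

18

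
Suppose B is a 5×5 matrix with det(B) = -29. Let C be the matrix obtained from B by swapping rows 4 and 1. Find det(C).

29

Swapping two rows multiplies the determinant by −1.
det(C) = (-1)·(-29) = 29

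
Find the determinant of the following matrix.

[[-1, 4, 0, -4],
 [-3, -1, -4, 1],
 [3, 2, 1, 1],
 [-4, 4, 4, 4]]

The determinant is -644.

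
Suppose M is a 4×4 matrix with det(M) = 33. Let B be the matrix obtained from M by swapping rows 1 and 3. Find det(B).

det(B) = -33

Swapping two rows multiplies the determinant by −1.
det(B) = (-1)·(33) = -33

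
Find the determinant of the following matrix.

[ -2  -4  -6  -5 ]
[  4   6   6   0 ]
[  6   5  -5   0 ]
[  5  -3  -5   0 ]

-1940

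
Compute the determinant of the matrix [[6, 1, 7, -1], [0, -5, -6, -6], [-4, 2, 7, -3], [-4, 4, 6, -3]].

Expand along row 2 (it has 1 zero):
  + (-5) · M_22   where M_22 = det([6 7 -1; -4 7 -3; -4 6 -3]) = -22
  − (-6) · M_23   where M_23 = det([6 1 -1; -4 2 -3; -4 4 -3]) = 44
  + (-6) · M_24   where M_24 = det([6 1 7; -4 2 7; -4 4 6]) = -156
det = (+1)·(-5)·(-22) + (-1)·(-6)·(44) + (+1)·(-6)·(-156) = 1310

1310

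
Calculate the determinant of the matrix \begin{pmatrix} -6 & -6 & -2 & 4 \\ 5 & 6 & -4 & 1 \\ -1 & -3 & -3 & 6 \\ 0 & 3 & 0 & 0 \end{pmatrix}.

336

Expand along row 4 (it has 3 zeros):
  + (3) · M_42   where M_42 = det([-6 -2 4; 5 -4 1; -1 -3 6]) = 112
det = (+1)·(3)·(112) = 336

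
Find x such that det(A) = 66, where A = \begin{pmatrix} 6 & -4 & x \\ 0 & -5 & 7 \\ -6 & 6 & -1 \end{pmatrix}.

-4

Expanding along the row containing x, det(A) is linear in x: det(A) = (-30)·x + (-54).
Set (-30)·x + (-54) = 66  ⇒  (-30)·x = 120  ⇒  x = -4.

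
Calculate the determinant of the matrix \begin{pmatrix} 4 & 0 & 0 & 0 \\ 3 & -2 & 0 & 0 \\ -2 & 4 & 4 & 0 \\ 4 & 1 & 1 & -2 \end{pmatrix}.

The matrix is lower triangular, so the determinant is the product of the diagonal entries:
det = (4) · (-2) · (4) · (-2) = 64

64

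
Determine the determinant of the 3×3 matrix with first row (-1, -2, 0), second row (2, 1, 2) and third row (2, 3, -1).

-5

Expand along column 3:
  − 2 · |-1 -2; 2 3| = −2·(-3 − (-4)) = -2
  + (-1) · |-1 -2; 2 1| = (-1)·(-1 − (-4)) = -3
Sum: (-2) + (-3) = -5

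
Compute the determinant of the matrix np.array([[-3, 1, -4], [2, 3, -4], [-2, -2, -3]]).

The determinant is 57.

Expand along column 1:
  + (-3) · |3 -4; -2 -3| = (-3)·(-9 − 8) = 51
  − 2 · |1 -4; -2 -3| = −2·(-3 − 8) = 22
  + (-2) · |1 -4; 3 -4| = (-2)·(-4 − (-12)) = -16
Sum: (51) + (22) + (-16) = 57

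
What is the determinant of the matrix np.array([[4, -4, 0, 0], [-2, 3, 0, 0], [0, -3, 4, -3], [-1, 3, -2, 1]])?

-8

The matrix is block lower-triangular with a 2×2 block and a 2×2 block on the diagonal, so its determinant equals the product of the determinants of the diagonal blocks.
det of the 2×2 block = 4
det of the 2×2 block = -2
det = (4)·(-2) = -8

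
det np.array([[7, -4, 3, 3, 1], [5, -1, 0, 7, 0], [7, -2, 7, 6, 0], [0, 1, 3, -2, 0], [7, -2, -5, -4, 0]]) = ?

Expand along column 5 (it has 4 zeros):
  + (1) · M_15   where M_15 = det([5 -1 0 7; 7 -2 7 6; 0 1 3 -2; 7 -2 -5 -4]) = 740
det = (+1)·(1)·(740) = 740

740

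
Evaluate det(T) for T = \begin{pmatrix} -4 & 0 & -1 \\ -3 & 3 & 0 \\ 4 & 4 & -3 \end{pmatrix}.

Expand along column 2:
  + 3 · |-4 -1; 4 -3| = 3·(12 − (-4)) = 48
  − 4 · |-4 -1; -3 0| = −4·(0 − 3) = 12
Sum: (48) + (12) = 60

|T| = 60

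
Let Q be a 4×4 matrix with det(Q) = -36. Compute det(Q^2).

The determinant is 1296.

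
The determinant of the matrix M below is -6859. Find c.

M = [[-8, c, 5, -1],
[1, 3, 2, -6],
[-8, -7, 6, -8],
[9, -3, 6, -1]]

Expanding along the row containing c, det(M) is linear in c: det(M) = (-494)·c + (-5871).
Set (-494)·c + (-5871) = -6859  ⇒  (-494)·c = -988  ⇒  c = 2.

c = 2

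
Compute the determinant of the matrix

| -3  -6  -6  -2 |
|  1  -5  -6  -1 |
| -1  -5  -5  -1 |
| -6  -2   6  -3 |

Expand along row 1:
  + (-3) · M_11   where M_11 = det([-5 -6 -1; -5 -5 -1; -2 6 -3]) = 13
  − (-6) · M_12   where M_12 = det([1 -6 -1; -1 -5 -1; -6 6 -3]) = 39
  + (-6) · M_13   where M_13 = det([1 -5 -1; -1 -5 -1; -6 -2 -3]) = 26
  − (-2) · M_14   where M_14 = det([1 -5 -6; -1 -5 -5; -6 -2 6]) = -52
det = (+1)·(-3)·(13) + (-1)·(-6)·(39) + (+1)·(-6)·(26) + (-1)·(-2)·(-52) = -65

-65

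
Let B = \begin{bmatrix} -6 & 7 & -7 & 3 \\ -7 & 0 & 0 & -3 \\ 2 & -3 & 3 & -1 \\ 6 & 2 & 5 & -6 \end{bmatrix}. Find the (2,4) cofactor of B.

The cofactor is 28.

Delete row 2 and column 4; the remaining 3×3 submatrix is [-6 7 -7; 2 -3 3; 6 2 5].
Its determinant is 28.
The cofactor carries sign (−1)^(2+4) = +1, so C_{2,4} = +(28) = 28.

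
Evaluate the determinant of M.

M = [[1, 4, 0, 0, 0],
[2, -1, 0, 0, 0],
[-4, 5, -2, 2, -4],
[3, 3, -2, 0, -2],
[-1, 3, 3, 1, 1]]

M is block lower-triangular with a 2×2 block and a 3×3 block on the diagonal, so its determinant equals the product of the determinants of the diagonal blocks.
det of the 2×2 block = -9
det of the 3×3 block = -4
det = (-9)·(-4) = 36

|M| = 36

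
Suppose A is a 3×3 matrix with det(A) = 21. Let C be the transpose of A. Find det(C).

det(C) = 21

det(Aᵀ) = det(A).
det(C) = (1)·(21) = 21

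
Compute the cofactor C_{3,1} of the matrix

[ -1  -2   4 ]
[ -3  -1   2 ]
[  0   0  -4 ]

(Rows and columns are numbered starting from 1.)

The cofactor is 0.

Delete row 3 and column 1; the remaining 2×2 submatrix is [-2 4; -1 2].
Its determinant is (-2)·2 − 4·(-1) = 0.
The cofactor carries sign (−1)^(3+1) = +1, so C_{3,1} = +(0) = 0.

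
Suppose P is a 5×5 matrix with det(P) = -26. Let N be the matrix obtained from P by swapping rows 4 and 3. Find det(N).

26

Swapping two rows multiplies the determinant by −1.
det(N) = (-1)·(-26) = 26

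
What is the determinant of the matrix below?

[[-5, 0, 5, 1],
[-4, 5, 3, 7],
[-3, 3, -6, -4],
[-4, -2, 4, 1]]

646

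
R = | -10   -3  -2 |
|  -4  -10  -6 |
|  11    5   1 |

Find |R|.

Expand along row 1:
  + (-10) · |-10 -6; 5 1| = (-10)·(-10 − (-30)) = -200
  − (-3) · |-4 -6; 11 1| = −(-3)·(-4 − (-66)) = 186
  + (-2) · |-4 -10; 11 5| = (-2)·(-20 − (-110)) = -180
Sum: (-200) + (186) + (-180) = -194

det(R) = -194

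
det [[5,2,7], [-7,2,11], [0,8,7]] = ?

The determinant is -664.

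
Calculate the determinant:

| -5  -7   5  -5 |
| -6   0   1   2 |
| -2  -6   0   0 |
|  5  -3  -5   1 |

Expand along row 3 (it has 2 zeros):
  + (-2) · M_31   where M_31 = det([-7 5 -5; 0 1 2; -3 -5 1]) = -122
  − (-6) · M_32   where M_32 = det([-5 5 -5; -6 1 2; 5 -5 1]) = -100
det = (+1)·(-2)·(-122) + (-1)·(-6)·(-100) = -356

-356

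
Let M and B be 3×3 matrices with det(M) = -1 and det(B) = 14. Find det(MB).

|MB| = -14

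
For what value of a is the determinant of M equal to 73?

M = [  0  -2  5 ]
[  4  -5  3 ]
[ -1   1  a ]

Expanding along the row containing a, det(M) is linear in a: det(M) = (8)·a + (1).
Set (8)·a + (1) = 73  ⇒  (8)·a = 72  ⇒  a = 9.

9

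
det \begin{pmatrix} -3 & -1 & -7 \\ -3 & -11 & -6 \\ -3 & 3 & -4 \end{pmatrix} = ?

102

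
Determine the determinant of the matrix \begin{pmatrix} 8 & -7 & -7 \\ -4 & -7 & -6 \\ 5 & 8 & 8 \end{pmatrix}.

The determinant is -99.

Expand along row 1:
  + 8 · |-7 -6; 8 8| = 8·(-56 − (-48)) = -64
  − (-7) · |-4 -6; 5 8| = −(-7)·(-32 − (-30)) = -14
  + (-7) · |-4 -7; 5 8| = (-7)·(-32 − (-35)) = -21
Sum: (-64) + (-14) + (-21) = -99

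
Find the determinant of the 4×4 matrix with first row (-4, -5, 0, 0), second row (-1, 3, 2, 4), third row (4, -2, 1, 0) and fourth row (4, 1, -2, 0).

Expand along column 4 (it has 3 zeros):
  + (4) · M_24   where M_24 = det([-4 -5 0; 4 -2 1; 4 1 -2]) = -72
det = (+1)·(4)·(-72) = -288

-288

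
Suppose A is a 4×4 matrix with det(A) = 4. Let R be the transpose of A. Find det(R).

det(Aᵀ) = det(A).
det(R) = (1)·(4) = 4

The determinant is 4.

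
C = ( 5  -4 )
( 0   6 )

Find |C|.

det(C) = 5·6 − (-4)·0 = 30 − 0 = 30

30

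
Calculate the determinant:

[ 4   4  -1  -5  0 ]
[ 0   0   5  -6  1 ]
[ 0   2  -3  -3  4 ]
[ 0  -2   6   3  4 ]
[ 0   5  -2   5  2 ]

Expand along column 1 (it has 4 zeros):
  + (4) · M_11   where M_11 = det([0 5 -6 1; 2 -3 -3 4; -2 6 3 4; 5 -2 5 2]) = 1741
det = (+1)·(4)·(1741) = 6964

The determinant is 6964.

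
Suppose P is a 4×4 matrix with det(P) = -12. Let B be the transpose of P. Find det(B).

-12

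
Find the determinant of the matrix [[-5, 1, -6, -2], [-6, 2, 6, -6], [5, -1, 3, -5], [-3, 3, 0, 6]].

1224

Expand along row 4 (it has 1 zero):
  − (-3) · M_41   where M_41 = det([1 -6 -2; 2 6 -6; -1 3 -5]) = -132
  + (3) · M_42   where M_42 = det([-5 -6 -2; -6 6 -6; 5 3 -5]) = 516
  + (6) · M_44   where M_44 = det([-5 1 -6; -6 2 6; 5 -1 3]) = 12
det = (-1)·(-3)·(-132) + (+1)·(3)·(516) + (+1)·(6)·(12) = 1224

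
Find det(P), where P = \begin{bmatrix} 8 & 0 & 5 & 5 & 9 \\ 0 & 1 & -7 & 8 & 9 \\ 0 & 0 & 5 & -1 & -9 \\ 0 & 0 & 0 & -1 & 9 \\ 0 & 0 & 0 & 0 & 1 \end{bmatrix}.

P is upper triangular, so det(P) is the product of the diagonal entries:
det = (8) · (1) · (5) · (-1) · (1) = -40

det(P) = -40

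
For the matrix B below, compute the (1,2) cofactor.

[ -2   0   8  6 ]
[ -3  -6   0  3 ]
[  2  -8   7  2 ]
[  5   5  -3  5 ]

The cofactor is 246.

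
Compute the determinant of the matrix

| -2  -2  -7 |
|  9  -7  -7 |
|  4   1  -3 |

The determinant is -313.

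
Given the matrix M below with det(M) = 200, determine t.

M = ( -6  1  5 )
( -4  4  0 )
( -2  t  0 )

Expanding along the row containing t, det(M) is linear in t: det(M) = (-20)·t + (40).
Set (-20)·t + (40) = 200  ⇒  (-20)·t = 160  ⇒  t = -8.

-8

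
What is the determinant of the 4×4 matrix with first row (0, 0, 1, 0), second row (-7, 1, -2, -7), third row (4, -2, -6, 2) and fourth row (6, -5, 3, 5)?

Expand along row 1 (it has 3 zeros):
  + (1) · M_13   where M_13 = det([-7 1 -7; 4 -2 2; 6 -5 5]) = 48
det = (+1)·(1)·(48) = 48

48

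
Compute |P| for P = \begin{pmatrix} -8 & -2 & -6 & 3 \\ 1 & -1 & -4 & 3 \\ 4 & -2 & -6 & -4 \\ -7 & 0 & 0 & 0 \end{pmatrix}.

The determinant is -98.

Expand along row 4 (it has 3 zeros):
  − (-7) · M_41   where M_41 = det([-2 -6 3; -1 -4 3; -2 -6 -4]) = -14
det = (-1)·(-7)·(-14) = -98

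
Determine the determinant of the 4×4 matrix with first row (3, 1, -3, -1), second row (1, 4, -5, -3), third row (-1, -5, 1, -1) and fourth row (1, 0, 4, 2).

Expand along row 4 (it has 1 zero):
  − (1) · M_41   where M_41 = det([1 -3 -1; 4 -5 -3; -5 1 -1]) = -28
  − (4) · M_43   where M_43 = det([3 1 -1; 1 4 -3; -1 -5 -1]) = -52
  + (2) · M_44   where M_44 = det([3 1 -3; 1 4 -5; -1 -5 1]) = -56
det = (-1)·(1)·(-28) + (-1)·(4)·(-52) + (+1)·(2)·(-56) = 124

124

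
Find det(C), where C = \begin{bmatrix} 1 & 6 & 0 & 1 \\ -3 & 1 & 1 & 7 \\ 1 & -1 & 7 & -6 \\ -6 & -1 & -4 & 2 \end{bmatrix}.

Expand along row 1 (it has 1 zero):
  + (1) · M_11   where M_11 = det([1 1 7; -1 7 -6; -1 -4 2]) = 75
  − (6) · M_12   where M_12 = det([-3 1 7; 1 7 -6; -6 -4 2]) = 330
  − (1) · M_14   where M_14 = det([-3 1 1; 1 -1 7; -6 -1 -4]) = -78
det = (+1)·(1)·(75) + (-1)·(6)·(330) + (-1)·(1)·(-78) = -1827

-1827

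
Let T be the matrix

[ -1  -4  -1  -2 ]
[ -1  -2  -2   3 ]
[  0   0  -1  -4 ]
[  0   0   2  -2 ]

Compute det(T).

T is block upper-triangular with a 2×2 block and a 2×2 block on the diagonal, so its determinant equals the product of the determinants of the diagonal blocks.
det of the 2×2 block = -2
det of the 2×2 block = 10
det = (-2)·(10) = -20

|T| = -20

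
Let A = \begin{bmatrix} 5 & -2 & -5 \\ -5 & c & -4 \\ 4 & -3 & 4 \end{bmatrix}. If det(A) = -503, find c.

Expanding along the row containing c, det(A) is linear in c: det(A) = (40)·c + (-143).
Set (40)·c + (-143) = -503  ⇒  (40)·c = -360  ⇒  c = -9.

c = -9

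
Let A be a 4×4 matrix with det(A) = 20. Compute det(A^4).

160000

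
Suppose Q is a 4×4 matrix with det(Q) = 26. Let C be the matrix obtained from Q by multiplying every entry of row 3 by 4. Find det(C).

Scaling one row by 4 multiplies the determinant by 4.
det(C) = (4)·(26) = 104

det(C) = 104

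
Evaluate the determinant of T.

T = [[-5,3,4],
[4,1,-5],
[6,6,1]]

Expand along column 1:
  + (-5) · |1 -5; 6 1| = (-5)·(1 − (-30)) = -155
  − 4 · |3 4; 6 1| = −4·(3 − 24) = 84
  + 6 · |3 4; 1 -5| = 6·(-15 − 4) = -114
Sum: (-155) + (84) + (-114) = -185

The determinant is -185.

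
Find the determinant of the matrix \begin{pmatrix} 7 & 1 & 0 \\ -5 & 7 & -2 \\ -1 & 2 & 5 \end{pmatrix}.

300

Expand along column 3:
  − (-2) · |7 1; -1 2| = −(-2)·(14 − (-1)) = 30
  + 5 · |7 1; -5 7| = 5·(49 − (-5)) = 270
Sum: (30) + (270) = 300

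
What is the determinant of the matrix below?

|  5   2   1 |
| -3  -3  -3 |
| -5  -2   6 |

-63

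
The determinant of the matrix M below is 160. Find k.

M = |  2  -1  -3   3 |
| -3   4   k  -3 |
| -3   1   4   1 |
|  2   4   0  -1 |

Expanding along the row containing k, det(M) is linear in k: det(M) = (51)·k + (-299).
Set (51)·k + (-299) = 160  ⇒  (51)·k = 459  ⇒  k = 9.

k = 9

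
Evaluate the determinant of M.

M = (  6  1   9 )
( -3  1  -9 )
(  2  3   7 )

The determinant is 108.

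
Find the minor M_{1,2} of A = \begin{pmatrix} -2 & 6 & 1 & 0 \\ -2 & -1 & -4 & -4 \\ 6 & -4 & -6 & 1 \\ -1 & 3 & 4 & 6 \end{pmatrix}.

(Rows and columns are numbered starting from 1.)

156

Delete row 1 and column 2; the remaining 3×3 submatrix is [-2 -4 -4; 6 -6 1; -1 4 6].
Its determinant is 156.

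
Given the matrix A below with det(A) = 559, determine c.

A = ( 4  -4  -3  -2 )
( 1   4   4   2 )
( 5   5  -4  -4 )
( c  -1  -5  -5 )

Expanding along the column containing c, det(A) is linear in c: det(A) = (-26)·c + (351).
Set (-26)·c + (351) = 559  ⇒  (-26)·c = 208  ⇒  c = -8.

c = -8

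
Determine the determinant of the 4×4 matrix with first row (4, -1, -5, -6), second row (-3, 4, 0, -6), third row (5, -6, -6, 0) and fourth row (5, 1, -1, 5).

The determinant is -544.

Expand along row 2 (it has 1 zero):
  − (-3) · M_21   where M_21 = det([-1 -5 -6; -6 -6 0; 1 -1 5]) = -192
  + (4) · M_22   where M_22 = det([4 -5 -6; 5 -6 0; 5 -1 5]) = -145
  + (-6) · M_24   where M_24 = det([4 -1 -5; 5 -6 -6; 5 1 -1]) = -102
det = (-1)·(-3)·(-192) + (+1)·(4)·(-145) + (+1)·(-6)·(-102) = -544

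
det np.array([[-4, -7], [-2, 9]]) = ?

-50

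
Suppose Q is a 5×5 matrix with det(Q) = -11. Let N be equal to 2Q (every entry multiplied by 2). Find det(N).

The determinant is -352.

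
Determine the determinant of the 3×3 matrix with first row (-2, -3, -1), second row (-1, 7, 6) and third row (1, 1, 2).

Expand along column 1:
  + (-2) · |7 6; 1 2| = (-2)·(14 − 6) = -16
  − (-1) · |-3 -1; 1 2| = −(-1)·(-6 − (-1)) = -5
  + 1 · |-3 -1; 7 6| = 1·(-18 − (-7)) = -11
Sum: (-16) + (-5) + (-11) = -32

-32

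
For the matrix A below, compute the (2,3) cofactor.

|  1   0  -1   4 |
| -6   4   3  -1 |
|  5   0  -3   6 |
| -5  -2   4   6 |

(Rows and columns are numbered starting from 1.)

Delete row 2 and column 3; the remaining 3×3 submatrix is [1 0 4; 5 0 6; -5 -2 6].
Its determinant is -28.
The cofactor carries sign (−1)^(2+3) = −1, so C_{2,3} = −(-28) = 28.

28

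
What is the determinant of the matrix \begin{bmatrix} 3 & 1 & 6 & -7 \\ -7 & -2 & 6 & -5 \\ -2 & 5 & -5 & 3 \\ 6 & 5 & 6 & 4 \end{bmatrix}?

Expand along row 1:
  + (3) · M_11   where M_11 = det([-2 6 -5; 5 -5 3; 5 6 4]) = -229
  − (1) · M_12   where M_12 = det([-7 6 -5; -2 -5 3; 6 6 4]) = 332
  + (6) · M_13   where M_13 = det([-7 -2 -5; -2 5 3; 6 5 4]) = 113
  − (-7) · M_14   where M_14 = det([-7 -2 6; -2 5 -5; 6 5 6]) = -589
det = (+1)·(3)·(-229) + (-1)·(1)·(332) + (+1)·(6)·(113) + (-1)·(-7)·(-589) = -4464

The determinant is -4464.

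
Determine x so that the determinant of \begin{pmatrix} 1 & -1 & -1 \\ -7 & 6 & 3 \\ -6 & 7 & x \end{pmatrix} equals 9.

Expanding along the column containing x, det(B) is linear in x: det(B) = (-1)·x + (10).
Set (-1)·x + (10) = 9  ⇒  (-1)·x = -1  ⇒  x = 1.

x = 1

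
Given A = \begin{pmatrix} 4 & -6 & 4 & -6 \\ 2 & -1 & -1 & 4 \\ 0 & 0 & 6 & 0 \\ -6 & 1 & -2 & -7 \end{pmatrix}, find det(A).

576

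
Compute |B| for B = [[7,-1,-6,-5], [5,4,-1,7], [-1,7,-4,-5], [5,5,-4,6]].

-1542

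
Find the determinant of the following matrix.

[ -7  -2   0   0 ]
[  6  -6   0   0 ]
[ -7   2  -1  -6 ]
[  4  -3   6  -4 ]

The matrix is block lower-triangular with a 2×2 block and a 2×2 block on the diagonal, so its determinant equals the product of the determinants of the diagonal blocks.
det of the 2×2 block = 54
det of the 2×2 block = 40
det = (54)·(40) = 2160

2160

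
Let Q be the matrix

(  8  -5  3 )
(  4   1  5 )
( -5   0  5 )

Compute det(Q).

Expand along row 3:
  + (-5) · |-5 3; 1 5| = (-5)·(-25 − 3) = 140
  + 5 · |8 -5; 4 1| = 5·(8 − (-20)) = 140
Sum: (140) + (140) = 280

280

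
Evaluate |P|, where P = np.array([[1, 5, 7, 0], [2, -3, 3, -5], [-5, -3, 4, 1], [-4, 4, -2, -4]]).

2954

Expand along row 1 (it has 1 zero):
  + (1) · M_11   where M_11 = det([-3 3 -5; -3 4 1; 4 -2 -4]) = 68
  − (5) · M_12   where M_12 = det([2 3 -5; -5 4 1; -4 -2 -4]) = -230
  + (7) · M_13   where M_13 = det([2 -3 -5; -5 -3 1; -4 4 -4]) = 248
det = (+1)·(1)·(68) + (-1)·(5)·(-230) + (+1)·(7)·(248) = 2954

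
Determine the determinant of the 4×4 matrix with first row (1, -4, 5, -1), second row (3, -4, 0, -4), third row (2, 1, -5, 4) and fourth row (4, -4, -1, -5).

Expand along row 2 (it has 1 zero):
  − (3) · M_21   where M_21 = det([-4 5 -1; 1 -5 4; -4 -1 -5]) = -150
  + (-4) · M_22   where M_22 = det([1 5 -1; 2 -5 4; 4 -1 -5]) = 141
  + (-4) · M_24   where M_24 = det([1 -4 5; 2 1 -5; 4 -4 -1]) = -9
det = (-1)·(3)·(-150) + (+1)·(-4)·(141) + (+1)·(-4)·(-9) = -78

-78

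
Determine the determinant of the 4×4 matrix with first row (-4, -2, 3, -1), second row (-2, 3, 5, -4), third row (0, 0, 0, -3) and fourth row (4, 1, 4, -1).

The determinant is -378.

Expand along row 3 (it has 3 zeros):
  − (-3) · M_34   where M_34 = det([-4 -2 3; -2 3 5; 4 1 4]) = -126
det = (-1)·(-3)·(-126) = -378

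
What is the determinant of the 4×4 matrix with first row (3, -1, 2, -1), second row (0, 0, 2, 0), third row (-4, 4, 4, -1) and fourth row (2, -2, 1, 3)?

Expand along row 2 (it has 3 zeros):
  − (2) · M_23   where M_23 = det([3 -1 -1; -4 4 -1; 2 -2 3]) = 20
det = (-1)·(2)·(20) = -40

The determinant is -40.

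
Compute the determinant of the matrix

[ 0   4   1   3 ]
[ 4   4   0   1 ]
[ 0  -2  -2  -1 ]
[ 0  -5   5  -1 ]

Expand along column 1 (it has 3 zeros):
  − (4) · M_21   where M_21 = det([4 1 3; -2 -2 -1; -5 5 -1]) = -29
det = (-1)·(4)·(-29) = 116

116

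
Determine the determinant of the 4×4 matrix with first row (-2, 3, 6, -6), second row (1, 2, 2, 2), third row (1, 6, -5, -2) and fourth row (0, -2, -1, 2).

90

Expand along row 4 (it has 1 zero):
  + (-2) · M_42   where M_42 = det([-2 6 -6; 1 2 2; 1 -5 -2]) = 54
  − (-1) · M_43   where M_43 = det([-2 3 -6; 1 2 2; 1 6 -2]) = 20
  + (2) · M_44   where M_44 = det([-2 3 6; 1 2 2; 1 6 -5]) = 89
det = (+1)·(-2)·(54) + (-1)·(-1)·(20) + (+1)·(2)·(89) = 90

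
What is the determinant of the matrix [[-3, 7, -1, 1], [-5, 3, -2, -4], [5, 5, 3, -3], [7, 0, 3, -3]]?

The determinant is -192.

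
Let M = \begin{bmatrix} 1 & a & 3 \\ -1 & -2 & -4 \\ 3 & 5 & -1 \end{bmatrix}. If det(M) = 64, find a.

Expanding along the row containing a, det(M) is linear in a: det(M) = (-13)·a + (25).
Set (-13)·a + (25) = 64  ⇒  (-13)·a = 39  ⇒  a = -3.

a = -3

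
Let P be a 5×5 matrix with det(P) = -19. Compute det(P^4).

det(P^4) = (det P)^4 = (-19)^4 = 130321

130321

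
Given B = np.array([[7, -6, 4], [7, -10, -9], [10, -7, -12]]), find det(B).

Expand along column 1:
  + 7 · |-10 -9; -7 -12| = 7·(120 − 63) = 399
  − 7 · |-6 4; -7 -12| = −7·(72 − (-28)) = -700
  + 10 · |-6 4; -10 -9| = 10·(54 − (-40)) = 940
Sum: (399) + (-700) + (940) = 639

|B| = 639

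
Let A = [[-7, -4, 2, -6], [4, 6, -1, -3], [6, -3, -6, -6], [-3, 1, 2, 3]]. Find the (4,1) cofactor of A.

-372

Delete row 4 and column 1; the remaining 3×3 submatrix is [-4 2 -6; 6 -1 -3; -3 -6 -6].
Its determinant is 372.
The cofactor carries sign (−1)^(4+1) = −1, so C_{4,1} = −(372) = -372.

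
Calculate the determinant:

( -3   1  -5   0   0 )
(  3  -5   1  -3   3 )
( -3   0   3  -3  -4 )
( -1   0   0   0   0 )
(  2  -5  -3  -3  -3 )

Expand along row 4 (it has 4 zeros):
  − (-1) · M_41   where M_41 = det([1 -5 0 0; -5 1 -3 3; 0 3 -3 -4; -5 -3 -3 -3]) = -570
det = (-1)·(-1)·(-570) = -570

-570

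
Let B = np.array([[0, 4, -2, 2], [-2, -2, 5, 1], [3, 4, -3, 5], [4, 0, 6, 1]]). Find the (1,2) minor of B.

181

Delete row 1 and column 2; the remaining 3×3 submatrix is [-2 5 1; 3 -3 5; 4 6 1].
Its determinant is 181.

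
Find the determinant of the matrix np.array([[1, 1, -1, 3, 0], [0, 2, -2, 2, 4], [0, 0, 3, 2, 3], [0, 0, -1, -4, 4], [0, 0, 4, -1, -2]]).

The matrix is block upper-triangular with a 2×2 block and a 3×3 block on the diagonal, so its determinant equals the product of the determinants of the diagonal blocks.
det of the 2×2 block = 2
det of the 3×3 block = 115
det = (2)·(115) = 230

The determinant is 230.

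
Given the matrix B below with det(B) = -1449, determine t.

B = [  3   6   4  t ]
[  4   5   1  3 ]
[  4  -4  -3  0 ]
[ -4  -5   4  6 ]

t = -1

Expanding along the row containing t, det(B) is linear in t: det(B) = (180)·t + (-1269).
Set (180)·t + (-1269) = -1449  ⇒  (180)·t = -180  ⇒  t = -1.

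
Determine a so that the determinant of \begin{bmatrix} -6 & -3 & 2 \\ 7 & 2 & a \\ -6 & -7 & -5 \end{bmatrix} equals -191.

a = 3

Expanding along the column containing a, det(A) is linear in a: det(A) = (-24)·a + (-119).
Set (-24)·a + (-119) = -191  ⇒  (-24)·a = -72  ⇒  a = 3.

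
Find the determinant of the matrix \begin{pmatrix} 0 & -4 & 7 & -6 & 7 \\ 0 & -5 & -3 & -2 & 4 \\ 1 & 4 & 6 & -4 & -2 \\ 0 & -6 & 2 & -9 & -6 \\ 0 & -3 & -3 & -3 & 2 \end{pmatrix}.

The determinant is -1466.

Expand along column 1 (it has 4 zeros):
  + (1) · M_31   where M_31 = det([-4 7 -6 7; -5 -3 -2 4; -6 2 -9 -6; -3 -3 -3 2]) = -1466
det = (+1)·(1)·(-1466) = -1466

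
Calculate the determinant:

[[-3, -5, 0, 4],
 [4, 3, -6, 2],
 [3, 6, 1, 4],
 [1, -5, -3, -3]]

Expand along row 1 (it has 1 zero):
  + (-3) · M_11   where M_11 = det([3 -6 2; 6 1 4; -5 -3 -3]) = 13
  − (-5) · M_12   where M_12 = det([4 -6 2; 3 1 4; 1 -3 -3]) = -62
  − (4) · M_14   where M_14 = det([4 3 -6; 3 6 1; 1 -5 -3]) = 104
det = (+1)·(-3)·(13) + (-1)·(-5)·(-62) + (-1)·(4)·(104) = -765

The determinant is -765.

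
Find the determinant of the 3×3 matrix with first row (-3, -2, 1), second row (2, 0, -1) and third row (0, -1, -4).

-15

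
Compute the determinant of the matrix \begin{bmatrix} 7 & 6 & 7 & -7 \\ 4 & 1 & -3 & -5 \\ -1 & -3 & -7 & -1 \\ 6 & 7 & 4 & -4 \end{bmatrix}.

Expand along row 1:
  + (7) · M_11   where M_11 = det([1 -3 -5; -3 -7 -1; 7 4 -4]) = -96
  − (6) · M_12   where M_12 = det([4 -3 -5; -1 -7 -1; 6 4 -4]) = -32
  + (7) · M_13   where M_13 = det([4 1 -5; -1 -3 -1; 6 7 -4]) = 11
  − (-7) · M_14   where M_14 = det([4 1 -3; -1 -3 -7; 6 7 4]) = 77
det = (+1)·(7)·(-96) + (-1)·(6)·(-32) + (+1)·(7)·(11) + (-1)·(-7)·(77) = 136

The determinant is 136.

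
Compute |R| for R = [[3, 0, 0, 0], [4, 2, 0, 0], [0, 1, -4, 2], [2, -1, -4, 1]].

R is block lower-triangular with a 2×2 block and a 2×2 block on the diagonal, so its determinant equals the product of the determinants of the diagonal blocks.
det of the 2×2 block = 6
det of the 2×2 block = 4
det = (6)·(4) = 24

det(R) = 24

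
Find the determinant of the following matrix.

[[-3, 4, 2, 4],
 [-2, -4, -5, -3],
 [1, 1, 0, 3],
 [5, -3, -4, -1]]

116

Expand along row 3 (it has 1 zero):
  + (1) · M_31   where M_31 = det([4 2 4; -4 -5 -3; -3 -4 -1]) = -14
  − (1) · M_32   where M_32 = det([-3 2 4; -2 -5 -3; 5 -4 -1]) = 119
  − (3) · M_34   where M_34 = det([-3 4 2; -2 -4 -5; 5 -3 -4]) = -83
det = (+1)·(1)·(-14) + (-1)·(1)·(119) + (-1)·(3)·(-83) = 116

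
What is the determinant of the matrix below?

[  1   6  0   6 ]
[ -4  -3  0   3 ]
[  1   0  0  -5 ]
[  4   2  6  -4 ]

414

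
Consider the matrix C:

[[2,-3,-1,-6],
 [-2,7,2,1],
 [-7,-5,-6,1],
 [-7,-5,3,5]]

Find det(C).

Expand along row 1:
  + (2) · M_11   where M_11 = det([7 2 1; -5 -6 1; -5 3 5]) = -236
  − (-3) · M_12   where M_12 = det([-2 2 1; -7 -6 1; -7 3 5]) = 59
  + (-1) · M_13   where M_13 = det([-2 7 1; -7 -5 1; -7 -5 5]) = 236
  − (-6) · M_14   where M_14 = det([-2 7 2; -7 -5 -6; -7 -5 3]) = 531
det = (+1)·(2)·(-236) + (-1)·(-3)·(59) + (+1)·(-1)·(236) + (-1)·(-6)·(531) = 2655

|C| = 2655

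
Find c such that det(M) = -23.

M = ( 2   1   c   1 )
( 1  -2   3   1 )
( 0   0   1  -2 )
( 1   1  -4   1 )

-9

Expanding along the row containing c, det(M) is linear in c: det(M) = (6)·c + (31).
Set (6)·c + (31) = -23  ⇒  (6)·c = -54  ⇒  c = -9.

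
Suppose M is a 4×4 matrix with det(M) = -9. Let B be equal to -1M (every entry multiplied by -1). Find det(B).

-9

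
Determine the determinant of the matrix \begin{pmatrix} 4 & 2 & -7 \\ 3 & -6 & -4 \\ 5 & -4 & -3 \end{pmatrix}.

-140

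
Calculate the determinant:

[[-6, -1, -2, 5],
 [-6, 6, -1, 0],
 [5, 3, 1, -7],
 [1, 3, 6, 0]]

-167

Expand along column 4 (it has 2 zeros):
  − (5) · M_14   where M_14 = det([-6 6 -1; 5 3 1; 1 3 6]) = -276
  − (-7) · M_34   where M_34 = det([-6 -1 -2; -6 6 -1; 1 3 6]) = -221
det = (-1)·(5)·(-276) + (-1)·(-7)·(-221) = -167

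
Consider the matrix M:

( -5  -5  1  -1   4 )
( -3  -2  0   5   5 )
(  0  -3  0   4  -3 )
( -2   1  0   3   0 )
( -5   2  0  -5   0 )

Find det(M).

|M| = -659

Expand along column 3 (it has 4 zeros):
  + (1) · M_13   where M_13 = det([-3 -2 5 5; 0 -3 4 -3; -2 1 3 0; -5 2 -5 0]) = -659
det = (+1)·(1)·(-659) = -659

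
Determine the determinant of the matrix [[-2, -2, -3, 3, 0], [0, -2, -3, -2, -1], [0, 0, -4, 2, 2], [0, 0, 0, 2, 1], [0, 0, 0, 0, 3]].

-96

The matrix is upper triangular, so the determinant is the product of the diagonal entries:
det = (-2) · (-2) · (-4) · (2) · (3) = -96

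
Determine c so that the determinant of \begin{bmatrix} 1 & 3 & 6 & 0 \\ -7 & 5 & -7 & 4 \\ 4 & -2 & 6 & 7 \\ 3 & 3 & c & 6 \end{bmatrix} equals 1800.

Expanding along the column containing c, det(B) is linear in c: det(B) = (-238)·c + (2514).
Set (-238)·c + (2514) = 1800  ⇒  (-238)·c = -714  ⇒  c = 3.

c = 3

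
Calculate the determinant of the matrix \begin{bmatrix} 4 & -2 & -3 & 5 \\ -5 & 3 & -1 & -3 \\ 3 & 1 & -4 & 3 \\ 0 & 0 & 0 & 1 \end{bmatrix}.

Expand along row 4 (it has 3 zeros):
  + (1) · M_44   where M_44 = det([4 -2 -3; -5 3 -1; 3 1 -4]) = 44
det = (+1)·(1)·(44) = 44

44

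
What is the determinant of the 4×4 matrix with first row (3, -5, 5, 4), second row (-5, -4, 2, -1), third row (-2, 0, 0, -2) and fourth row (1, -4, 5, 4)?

Expand along row 3 (it has 2 zeros):
  + (-2) · M_31   where M_31 = det([-5 5 4; -4 2 -1; -4 5 4]) = -13
  − (-2) · M_34   where M_34 = det([3 -5 5; -5 -4 2; 1 -4 5]) = -51
det = (+1)·(-2)·(-13) + (-1)·(-2)·(-51) = -76

The determinant is -76.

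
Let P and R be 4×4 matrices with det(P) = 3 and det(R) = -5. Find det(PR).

det(PR) = -15

det(PR) = det(P)·det(R) = (3)·(-5) = -15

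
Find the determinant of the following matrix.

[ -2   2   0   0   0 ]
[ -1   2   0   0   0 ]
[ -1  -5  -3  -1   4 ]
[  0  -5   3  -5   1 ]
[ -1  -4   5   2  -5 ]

The matrix is block lower-triangular with a 2×2 block and a 3×3 block on the diagonal, so its determinant equals the product of the determinants of the diagonal blocks.
det of the 2×2 block = -2
det of the 3×3 block = 35
det = (-2)·(35) = -70

The determinant is -70.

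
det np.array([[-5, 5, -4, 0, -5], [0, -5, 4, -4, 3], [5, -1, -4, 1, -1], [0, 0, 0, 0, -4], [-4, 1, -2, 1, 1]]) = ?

Expand along row 4 (it has 4 zeros):
  − (-4) · M_45   where M_45 = det([-5 5 -4 0; 0 -5 4 -4; 5 -1 -4 1; -4 1 -2 1]) = -474
det = (-1)·(-4)·(-474) = -1896

-1896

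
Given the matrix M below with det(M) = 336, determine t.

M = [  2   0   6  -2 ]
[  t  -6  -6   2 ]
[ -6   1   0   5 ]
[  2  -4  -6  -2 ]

t = 0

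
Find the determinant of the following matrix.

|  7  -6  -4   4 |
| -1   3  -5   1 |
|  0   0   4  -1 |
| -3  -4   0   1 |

Expand along row 3 (it has 2 zeros):
  + (4) · M_33   where M_33 = det([7 -6 4; -1 3 1; -3 -4 1]) = 113
  − (-1) · M_34   where M_34 = det([7 -6 -4; -1 3 -5; -3 -4 0]) = -282
det = (+1)·(4)·(113) + (-1)·(-1)·(-282) = 170

170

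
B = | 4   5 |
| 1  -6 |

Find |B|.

The determinant is -29.

det(B) = 4·(-6) − 5·1 = -24 − 5 = -29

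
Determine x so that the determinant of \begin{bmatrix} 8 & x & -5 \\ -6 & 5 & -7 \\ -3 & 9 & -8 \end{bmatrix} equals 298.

Expanding along the row containing x, det(B) is linear in x: det(B) = (-27)·x + (379).
Set (-27)·x + (379) = 298  ⇒  (-27)·x = -81  ⇒  x = 3.

x = 3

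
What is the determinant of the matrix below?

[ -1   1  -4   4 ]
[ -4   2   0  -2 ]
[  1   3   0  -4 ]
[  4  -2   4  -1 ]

120

Expand along column 3 (it has 2 zeros):
  + (-4) · M_13   where M_13 = det([-4 2 -2; 1 3 -4; 4 -2 -1]) = 42
  − (4) · M_43   where M_43 = det([-1 1 4; -4 2 -2; 1 3 -4]) = -72
det = (+1)·(-4)·(42) + (-1)·(4)·(-72) = 120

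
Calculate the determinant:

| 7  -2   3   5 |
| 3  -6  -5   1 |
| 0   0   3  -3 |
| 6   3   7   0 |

The determinant is 720.

Expand along row 3 (it has 2 zeros):
  + (3) · M_33   where M_33 = det([7 -2 5; 3 -6 1; 6 3 0]) = 192
  − (-3) · M_34   where M_34 = det([7 -2 3; 3 -6 -5; 6 3 7]) = 48
det = (+1)·(3)·(192) + (-1)·(-3)·(48) = 720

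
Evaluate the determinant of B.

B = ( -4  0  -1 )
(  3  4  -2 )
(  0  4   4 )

|B| = -108

Expand along column 1:
  + (-4) · |4 -2; 4 4| = (-4)·(16 − (-8)) = -96
  − 3 · |0 -1; 4 4| = −3·(0 − (-4)) = -12
Sum: (-96) + (-12) = -108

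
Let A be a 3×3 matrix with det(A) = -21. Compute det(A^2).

The determinant is 441.

det(A^2) = (det A)^2 = (-21)^2 = 441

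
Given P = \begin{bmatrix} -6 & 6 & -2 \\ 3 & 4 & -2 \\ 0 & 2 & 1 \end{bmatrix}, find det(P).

det(P) = -78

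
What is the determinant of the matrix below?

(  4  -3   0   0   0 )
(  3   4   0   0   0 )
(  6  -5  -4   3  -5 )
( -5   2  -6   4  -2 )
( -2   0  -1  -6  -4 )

The matrix is block lower-triangular with a 2×2 block and a 3×3 block on the diagonal, so its determinant equals the product of the determinants of the diagonal blocks.
det of the 2×2 block = 25
det of the 3×3 block = -154
det = (25)·(-154) = -3850

-3850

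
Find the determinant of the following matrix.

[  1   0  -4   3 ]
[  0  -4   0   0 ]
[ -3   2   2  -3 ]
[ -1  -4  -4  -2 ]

Expand along row 2 (it has 3 zeros):
  + (-4) · M_22   where M_22 = det([1 -4 3; -3 2 -3; -1 -4 -2]) = 38
det = (+1)·(-4)·(38) = -152

The determinant is -152.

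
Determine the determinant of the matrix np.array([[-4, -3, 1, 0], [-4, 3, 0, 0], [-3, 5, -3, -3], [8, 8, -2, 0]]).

-24

Expand along column 4 (it has 3 zeros):
  − (-3) · M_34   where M_34 = det([-4 -3 1; -4 3 0; 8 8 -2]) = -8
det = (-1)·(-3)·(-8) = -24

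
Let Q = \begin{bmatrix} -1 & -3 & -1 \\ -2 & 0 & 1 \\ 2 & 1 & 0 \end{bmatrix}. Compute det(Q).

-3

Expand along column 2:
  − (-3) · |-2 1; 2 0| = −(-3)·(0 − 2) = -6
  − 1 · |-1 -1; -2 1| = −1·(-1 − 2) = 3
Sum: (-6) + (3) = -3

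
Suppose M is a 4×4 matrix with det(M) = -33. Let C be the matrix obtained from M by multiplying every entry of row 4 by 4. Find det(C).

-132

Scaling one row by 4 multiplies the determinant by 4.
det(C) = (4)·(-33) = -132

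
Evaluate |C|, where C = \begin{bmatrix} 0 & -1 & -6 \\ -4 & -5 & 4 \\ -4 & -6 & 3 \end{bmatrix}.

Expand along row 1:
  − (-1) · |-4 4; -4 3| = −(-1)·(-12 − (-16)) = 4
  + (-6) · |-4 -5; -4 -6| = (-6)·(24 − 20) = -24
Sum: (4) + (-24) = -20

-20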